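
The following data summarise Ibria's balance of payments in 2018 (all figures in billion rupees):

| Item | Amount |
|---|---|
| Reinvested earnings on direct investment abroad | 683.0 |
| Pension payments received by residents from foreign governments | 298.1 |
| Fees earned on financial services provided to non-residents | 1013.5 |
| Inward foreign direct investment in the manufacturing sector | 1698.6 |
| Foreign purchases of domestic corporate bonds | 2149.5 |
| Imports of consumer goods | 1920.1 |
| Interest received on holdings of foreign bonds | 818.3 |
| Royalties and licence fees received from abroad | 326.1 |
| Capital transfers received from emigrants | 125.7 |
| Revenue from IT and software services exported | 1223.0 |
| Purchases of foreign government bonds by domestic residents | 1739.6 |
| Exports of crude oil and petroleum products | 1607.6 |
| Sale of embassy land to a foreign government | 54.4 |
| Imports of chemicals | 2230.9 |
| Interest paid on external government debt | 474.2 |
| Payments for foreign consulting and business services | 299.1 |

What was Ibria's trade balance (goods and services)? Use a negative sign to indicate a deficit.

-279.9

Goods: 1607.6 - 2230.9 - 1920.1 = -2543.4
Services: 1223.0 + 1013.5 + 326.1 - 299.1 = 2263.5
Trade balance = -2543.4 + 2263.5 = -279.9
(Excluded from the trade balance — primary income: reinvested earnings on direct investment abroad 683.0, interest received on holdings of foreign bonds 818.3, interest paid on external government debt 474.2; secondary income: pension payments received by residents from foreign governments 298.1; financial account: inward foreign direct investment in the manufacturing sector 1698.6, foreign purchases of domestic corporate bonds 2149.5, purchases of foreign government bonds by domestic residents 1739.6; capital account: capital transfers received from emigrants 125.7, sale of embassy land to a foreign government 54.4.)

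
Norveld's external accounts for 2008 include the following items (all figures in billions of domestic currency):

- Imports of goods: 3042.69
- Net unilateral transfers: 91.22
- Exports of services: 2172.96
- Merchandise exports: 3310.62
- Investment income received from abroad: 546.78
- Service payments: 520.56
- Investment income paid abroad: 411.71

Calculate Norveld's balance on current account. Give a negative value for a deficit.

2146.62

Goods balance = 3310.62 - 3042.69 = 267.93
Services balance = 2172.96 - 520.56 = 1652.40
Trade balance (goods + services) = 267.93 + 1652.40 = 1920.33
Net primary income = 546.78 - 411.71 = 135.07
Net secondary income = 91.22
Current account = 1920.33 + 135.07 + 91.22 = 2146.62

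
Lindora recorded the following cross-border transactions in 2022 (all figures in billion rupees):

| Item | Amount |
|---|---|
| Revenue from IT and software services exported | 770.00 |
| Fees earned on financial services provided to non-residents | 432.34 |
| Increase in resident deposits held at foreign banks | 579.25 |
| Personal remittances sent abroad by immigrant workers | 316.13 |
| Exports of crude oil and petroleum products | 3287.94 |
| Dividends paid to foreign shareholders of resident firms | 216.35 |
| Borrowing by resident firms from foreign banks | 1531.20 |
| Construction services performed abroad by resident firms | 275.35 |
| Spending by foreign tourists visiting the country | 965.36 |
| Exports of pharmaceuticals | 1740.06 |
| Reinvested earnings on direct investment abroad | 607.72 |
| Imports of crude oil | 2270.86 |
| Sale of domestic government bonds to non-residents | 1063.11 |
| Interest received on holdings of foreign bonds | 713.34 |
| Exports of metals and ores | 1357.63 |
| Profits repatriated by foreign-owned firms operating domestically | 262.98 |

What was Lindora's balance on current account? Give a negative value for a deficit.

7083.42

Goods: 1357.63 + 1740.06 - 2270.86 + 3287.94 = 4114.77
Services: 965.36 + 770.00 + 432.34 + 275.35 = 2443.05
Primary income: -216.35 - 262.98 + 713.34 + 607.72 = 841.73
Secondary income: -316.13
Current account = 4114.77 + 2443.05 + 841.73 + (-316.13) = 7083.42
(Excluded from the current account — financial account: increase in resident deposits held at foreign banks 579.25, borrowing by resident firms from foreign banks 1531.20, sale of domestic government bonds to non-residents 1063.11.)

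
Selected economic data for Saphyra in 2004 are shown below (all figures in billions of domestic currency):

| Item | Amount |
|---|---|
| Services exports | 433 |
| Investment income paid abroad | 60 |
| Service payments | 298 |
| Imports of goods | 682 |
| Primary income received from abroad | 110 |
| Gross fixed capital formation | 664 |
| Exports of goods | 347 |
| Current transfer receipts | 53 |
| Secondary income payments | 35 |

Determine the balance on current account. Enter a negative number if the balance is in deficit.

Goods balance = 347 - 682 = -335
Services balance = 433 - 298 = 135
Trade balance (goods + services) = -335 + 135 = -200
Net primary income = 110 - 60 = 50
Net secondary income = 53 - 35 = 18
Current account = -200 + 50 + 18 = -132

-132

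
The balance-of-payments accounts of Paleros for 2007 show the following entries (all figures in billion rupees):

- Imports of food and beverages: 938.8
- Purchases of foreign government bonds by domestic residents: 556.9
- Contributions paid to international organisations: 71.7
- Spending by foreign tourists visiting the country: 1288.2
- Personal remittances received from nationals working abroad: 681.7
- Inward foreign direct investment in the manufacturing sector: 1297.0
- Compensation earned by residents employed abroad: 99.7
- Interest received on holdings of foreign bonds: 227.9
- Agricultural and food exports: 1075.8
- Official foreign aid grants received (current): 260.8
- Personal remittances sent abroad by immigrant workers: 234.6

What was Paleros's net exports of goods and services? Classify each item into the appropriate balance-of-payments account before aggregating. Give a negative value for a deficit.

1425.2

Goods: -938.8 + 1075.8 = 137.0
Services: 1288.2
Trade balance = 137.0 + 1288.2 = 1425.2
(Excluded from the trade balance — financial account: purchases of foreign government bonds by domestic residents 556.9, inward foreign direct investment in the manufacturing sector 1297.0; secondary income: contributions paid to international organisations 71.7, personal remittances received from nationals working abroad 681.7, official foreign aid grants received (current) 260.8, personal remittances sent abroad by immigrant workers 234.6; primary income: compensation earned by residents employed abroad 99.7, interest received on holdings of foreign bonds 227.9.)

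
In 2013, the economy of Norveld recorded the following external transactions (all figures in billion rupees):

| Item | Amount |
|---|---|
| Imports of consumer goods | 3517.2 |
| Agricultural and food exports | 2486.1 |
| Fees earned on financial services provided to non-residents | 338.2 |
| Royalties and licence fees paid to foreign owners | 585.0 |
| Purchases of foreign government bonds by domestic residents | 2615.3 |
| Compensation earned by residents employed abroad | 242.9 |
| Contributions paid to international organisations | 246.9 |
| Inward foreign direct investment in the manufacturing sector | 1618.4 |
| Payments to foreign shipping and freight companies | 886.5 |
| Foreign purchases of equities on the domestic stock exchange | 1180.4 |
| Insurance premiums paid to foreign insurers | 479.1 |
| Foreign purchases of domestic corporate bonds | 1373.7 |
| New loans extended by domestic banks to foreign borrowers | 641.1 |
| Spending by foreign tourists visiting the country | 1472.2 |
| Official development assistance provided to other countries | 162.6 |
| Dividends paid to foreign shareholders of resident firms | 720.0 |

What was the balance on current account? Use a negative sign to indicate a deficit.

Goods: -3517.2 + 2486.1 = -1031.1
Services: -886.5 + 338.2 + 1472.2 - 585.0 - 479.1 = -140.2
Primary income: -720.0 + 242.9 = -477.1
Secondary income: -162.6 - 246.9 = -409.5
Current account = (-1031.1) + (-140.2) + (-477.1) + (-409.5) = -2057.9
(Excluded from the current account — financial account: purchases of foreign government bonds by domestic residents 2615.3, inward foreign direct investment in the manufacturing sector 1618.4, foreign purchases of equities on the domestic stock exchange 1180.4, foreign purchases of domestic corporate bonds 1373.7, new loans extended by domestic banks to foreign borrowers 641.1.)

-2057.9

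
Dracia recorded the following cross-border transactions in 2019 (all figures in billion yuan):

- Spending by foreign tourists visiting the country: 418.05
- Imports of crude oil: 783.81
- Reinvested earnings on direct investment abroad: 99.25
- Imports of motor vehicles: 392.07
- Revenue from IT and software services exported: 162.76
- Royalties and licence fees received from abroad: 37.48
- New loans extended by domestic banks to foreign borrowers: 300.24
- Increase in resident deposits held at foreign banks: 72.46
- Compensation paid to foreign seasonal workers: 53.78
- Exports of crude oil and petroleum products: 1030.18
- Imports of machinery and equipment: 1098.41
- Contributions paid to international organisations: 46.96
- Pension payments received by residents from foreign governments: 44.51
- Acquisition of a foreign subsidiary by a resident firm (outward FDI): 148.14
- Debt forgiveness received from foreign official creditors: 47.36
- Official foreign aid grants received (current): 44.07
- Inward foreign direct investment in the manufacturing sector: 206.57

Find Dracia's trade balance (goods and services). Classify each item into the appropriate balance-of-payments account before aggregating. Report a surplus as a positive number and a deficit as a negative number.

-625.82

Goods: -783.81 + 1030.18 - 392.07 - 1098.41 = -1244.11
Services: 37.48 + 418.05 + 162.76 = 618.29
Trade balance = -1244.11 + 618.29 = -625.82
(Excluded from the trade balance — primary income: reinvested earnings on direct investment abroad 99.25, compensation paid to foreign seasonal workers 53.78; financial account: new loans extended by domestic banks to foreign borrowers 300.24, increase in resident deposits held at foreign banks 72.46, acquisition of a foreign subsidiary by a resident firm (outward FDI) 148.14, inward foreign direct investment in the manufacturing sector 206.57; secondary income: contributions paid to international organisations 46.96, pension payments received by residents from foreign governments 44.51, official foreign aid grants received (current) 44.07; capital account: debt forgiveness received from foreign official creditors 47.36.)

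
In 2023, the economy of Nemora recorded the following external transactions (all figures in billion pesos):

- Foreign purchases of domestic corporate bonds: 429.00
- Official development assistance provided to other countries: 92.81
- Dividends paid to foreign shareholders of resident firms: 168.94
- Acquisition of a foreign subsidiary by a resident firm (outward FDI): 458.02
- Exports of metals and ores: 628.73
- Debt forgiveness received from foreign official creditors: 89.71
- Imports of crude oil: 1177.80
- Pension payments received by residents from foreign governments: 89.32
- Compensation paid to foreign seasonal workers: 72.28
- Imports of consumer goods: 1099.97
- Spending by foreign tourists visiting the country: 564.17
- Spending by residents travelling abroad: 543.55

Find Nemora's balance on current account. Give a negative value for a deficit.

-1873.13

Goods: 628.73 - 1099.97 - 1177.80 = -1649.04
Services: 564.17 - 543.55 = 20.62
Primary income: -168.94 - 72.28 = -241.22
Secondary income: -92.81 + 89.32 = -3.49
Current account = (-1649.04) + 20.62 + (-241.22) + (-3.49) = -1873.13
(Excluded from the current account — financial account: foreign purchases of domestic corporate bonds 429.00, acquisition of a foreign subsidiary by a resident firm (outward FDI) 458.02; capital account: debt forgiveness received from foreign official creditors 89.71.)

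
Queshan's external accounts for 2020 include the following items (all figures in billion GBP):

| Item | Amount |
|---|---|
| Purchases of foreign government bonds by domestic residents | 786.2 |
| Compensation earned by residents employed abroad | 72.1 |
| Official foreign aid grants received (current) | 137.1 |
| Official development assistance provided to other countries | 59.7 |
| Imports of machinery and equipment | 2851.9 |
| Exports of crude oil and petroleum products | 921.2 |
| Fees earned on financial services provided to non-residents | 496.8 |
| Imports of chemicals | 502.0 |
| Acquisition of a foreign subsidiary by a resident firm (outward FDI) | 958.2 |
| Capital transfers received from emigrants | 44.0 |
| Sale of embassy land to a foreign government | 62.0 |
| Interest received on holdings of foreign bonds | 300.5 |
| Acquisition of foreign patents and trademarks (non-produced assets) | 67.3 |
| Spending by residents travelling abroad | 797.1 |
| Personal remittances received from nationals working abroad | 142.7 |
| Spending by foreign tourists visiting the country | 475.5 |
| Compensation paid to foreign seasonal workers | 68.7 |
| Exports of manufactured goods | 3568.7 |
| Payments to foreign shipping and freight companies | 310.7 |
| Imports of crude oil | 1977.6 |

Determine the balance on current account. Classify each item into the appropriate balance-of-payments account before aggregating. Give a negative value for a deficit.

Goods: -502.0 - 2851.9 - 1977.6 + 921.2 + 3568.7 = -841.6
Services: -797.1 - 310.7 + 496.8 + 475.5 = -135.5
Primary income: -68.7 + 300.5 + 72.1 = 303.9
Secondary income: 137.1 - 59.7 + 142.7 = 220.1
Current account = (-841.6) + (-135.5) + 303.9 + 220.1 = -453.1
(Excluded from the current account — financial account: purchases of foreign government bonds by domestic residents 786.2, acquisition of a foreign subsidiary by a resident firm (outward FDI) 958.2; capital account: capital transfers received from emigrants 44.0, sale of embassy land to a foreign government 62.0, acquisition of foreign patents and trademarks (non-produced assets) 67.3.)

-453.1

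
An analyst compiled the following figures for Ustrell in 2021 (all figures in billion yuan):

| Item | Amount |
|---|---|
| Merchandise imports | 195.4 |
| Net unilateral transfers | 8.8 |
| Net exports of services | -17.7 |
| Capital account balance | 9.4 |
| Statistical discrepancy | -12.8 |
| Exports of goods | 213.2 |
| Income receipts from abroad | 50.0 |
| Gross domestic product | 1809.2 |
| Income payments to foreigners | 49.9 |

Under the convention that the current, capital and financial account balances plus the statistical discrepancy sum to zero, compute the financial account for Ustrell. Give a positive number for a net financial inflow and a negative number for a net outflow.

Goods balance = 213.2 - 195.4 = 17.8
Services balance = -17.7
Trade balance (goods + services) = 17.8 + (-17.7) = 0.1
Net primary income = 50.0 - 49.9 = 0.1
Net secondary income = 8.8
Current account = 0.1 + 0.1 + 8.8 = 9.0
Financial account = -(9.0 + 9.4 + (-12.8)) = -5.6

-5.6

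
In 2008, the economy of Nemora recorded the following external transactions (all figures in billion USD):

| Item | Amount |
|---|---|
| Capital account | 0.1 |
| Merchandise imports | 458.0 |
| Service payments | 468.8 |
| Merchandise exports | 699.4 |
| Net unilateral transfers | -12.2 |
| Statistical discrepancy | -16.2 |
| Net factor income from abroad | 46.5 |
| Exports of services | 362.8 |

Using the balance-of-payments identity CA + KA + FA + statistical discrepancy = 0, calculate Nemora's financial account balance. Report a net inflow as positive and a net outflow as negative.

Goods balance = 699.4 - 458.0 = 241.4
Services balance = 362.8 - 468.8 = -106.0
Trade balance (goods + services) = 241.4 + (-106.0) = 135.4
Net primary income = 46.5
Net secondary income = -12.2
Current account = 135.4 + 46.5 + (-12.2) = 169.7
Financial account = -(169.7 + 0.1 + (-16.2)) = -153.6

-153.6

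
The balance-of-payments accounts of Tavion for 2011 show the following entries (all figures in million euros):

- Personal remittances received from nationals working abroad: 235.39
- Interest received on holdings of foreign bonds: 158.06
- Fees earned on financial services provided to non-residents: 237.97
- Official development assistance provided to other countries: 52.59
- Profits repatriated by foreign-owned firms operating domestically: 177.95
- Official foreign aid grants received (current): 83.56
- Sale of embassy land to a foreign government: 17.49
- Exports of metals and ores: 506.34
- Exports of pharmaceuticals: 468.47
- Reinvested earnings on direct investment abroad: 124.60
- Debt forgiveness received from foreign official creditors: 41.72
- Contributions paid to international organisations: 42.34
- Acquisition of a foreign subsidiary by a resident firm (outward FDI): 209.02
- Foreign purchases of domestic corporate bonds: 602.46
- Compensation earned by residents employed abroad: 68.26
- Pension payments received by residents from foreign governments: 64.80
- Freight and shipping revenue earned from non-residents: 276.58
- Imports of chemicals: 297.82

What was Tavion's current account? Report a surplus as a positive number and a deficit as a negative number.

Goods: 506.34 + 468.47 - 297.82 = 676.99
Services: 237.97 + 276.58 = 514.55
Primary income: 68.26 - 177.95 + 124.60 + 158.06 = 172.97
Secondary income: 235.39 - 52.59 + 64.80 - 42.34 + 83.56 = 288.82
Current account = 676.99 + 514.55 + 172.97 + 288.82 = 1653.33
(Excluded from the current account — capital account: sale of embassy land to a foreign government 17.49, debt forgiveness received from foreign official creditors 41.72; financial account: acquisition of a foreign subsidiary by a resident firm (outward FDI) 209.02, foreign purchases of domestic corporate bonds 602.46.)

1653.33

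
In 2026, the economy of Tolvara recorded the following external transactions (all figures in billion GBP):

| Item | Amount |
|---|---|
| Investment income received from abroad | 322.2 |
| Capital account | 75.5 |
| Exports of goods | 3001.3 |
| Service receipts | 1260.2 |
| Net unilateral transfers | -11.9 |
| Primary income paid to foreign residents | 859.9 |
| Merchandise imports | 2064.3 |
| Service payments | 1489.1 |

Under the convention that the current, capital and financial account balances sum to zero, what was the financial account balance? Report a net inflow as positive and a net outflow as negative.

-234.0

Goods balance = 3001.3 - 2064.3 = 937.0
Services balance = 1260.2 - 1489.1 = -228.9
Trade balance (goods + services) = 937.0 + (-228.9) = 708.1
Net primary income = 322.2 - 859.9 = -537.7
Net secondary income = -11.9
Current account = 708.1 + (-537.7) + (-11.9) = 158.5
Financial account = -(158.5 + 75.5) = -234.0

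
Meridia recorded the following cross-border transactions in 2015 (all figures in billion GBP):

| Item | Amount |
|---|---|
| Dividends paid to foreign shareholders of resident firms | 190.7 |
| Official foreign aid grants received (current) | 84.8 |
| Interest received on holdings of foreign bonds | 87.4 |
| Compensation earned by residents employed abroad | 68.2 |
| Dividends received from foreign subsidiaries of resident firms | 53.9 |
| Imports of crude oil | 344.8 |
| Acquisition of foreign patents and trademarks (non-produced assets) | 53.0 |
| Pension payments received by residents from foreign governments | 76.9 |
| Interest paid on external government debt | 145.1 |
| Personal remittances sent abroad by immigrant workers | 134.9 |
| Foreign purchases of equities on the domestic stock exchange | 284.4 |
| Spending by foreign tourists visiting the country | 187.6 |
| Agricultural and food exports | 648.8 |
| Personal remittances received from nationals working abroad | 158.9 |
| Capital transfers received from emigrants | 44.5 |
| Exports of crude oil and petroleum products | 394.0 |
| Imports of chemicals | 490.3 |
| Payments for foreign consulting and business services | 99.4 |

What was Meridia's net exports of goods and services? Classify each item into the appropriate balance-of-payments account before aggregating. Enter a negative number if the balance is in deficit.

Goods: 394.0 + 648.8 - 344.8 - 490.3 = 207.7
Services: 187.6 - 99.4 = 88.2
Trade balance = 207.7 + 88.2 = 295.9
(Excluded from the trade balance — primary income: dividends paid to foreign shareholders of resident firms 190.7, interest received on holdings of foreign bonds 87.4, compensation earned by residents employed abroad 68.2, dividends received from foreign subsidiaries of resident firms 53.9, interest paid on external government debt 145.1; secondary income: official foreign aid grants received (current) 84.8, pension payments received by residents from foreign governments 76.9, personal remittances sent abroad by immigrant workers 134.9, personal remittances received from nationals working abroad 158.9; capital account: acquisition of foreign patents and trademarks (non-produced assets) 53.0, capital transfers received from emigrants 44.5; financial account: foreign purchases of equities on the domestic stock exchange 284.4.)

295.9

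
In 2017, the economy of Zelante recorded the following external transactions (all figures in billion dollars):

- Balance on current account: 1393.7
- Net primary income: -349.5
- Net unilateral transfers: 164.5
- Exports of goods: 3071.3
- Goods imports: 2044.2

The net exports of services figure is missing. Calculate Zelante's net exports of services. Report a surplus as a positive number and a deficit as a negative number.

Current account = goods balance + services balance + net primary income + net secondary income
Sum of the known components = 842.1
Net exports of services = CA - (known components) = 1393.7 - 842.1 = 551.6

551.6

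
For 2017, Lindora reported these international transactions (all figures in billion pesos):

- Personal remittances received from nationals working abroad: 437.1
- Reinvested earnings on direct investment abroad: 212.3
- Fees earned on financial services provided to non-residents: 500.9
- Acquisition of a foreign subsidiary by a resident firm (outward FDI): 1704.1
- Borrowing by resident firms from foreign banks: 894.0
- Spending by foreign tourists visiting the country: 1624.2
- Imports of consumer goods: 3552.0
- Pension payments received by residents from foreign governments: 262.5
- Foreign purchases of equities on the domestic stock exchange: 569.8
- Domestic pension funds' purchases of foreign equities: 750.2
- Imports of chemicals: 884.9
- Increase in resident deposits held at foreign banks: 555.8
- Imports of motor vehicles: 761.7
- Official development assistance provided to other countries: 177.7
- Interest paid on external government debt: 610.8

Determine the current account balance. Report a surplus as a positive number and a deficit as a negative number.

Goods: -3552.0 - 884.9 - 761.7 = -5198.6
Services: 500.9 + 1624.2 = 2125.1
Primary income: 212.3 - 610.8 = -398.5
Secondary income: -177.7 + 262.5 + 437.1 = 521.9
Current account = (-5198.6) + 2125.1 + (-398.5) + 521.9 = -2950.1
(Excluded from the current account — financial account: acquisition of a foreign subsidiary by a resident firm (outward FDI) 1704.1, borrowing by resident firms from foreign banks 894.0, foreign purchases of equities on the domestic stock exchange 569.8, domestic pension funds' purchases of foreign equities 750.2, increase in resident deposits held at foreign banks 555.8.)

-2950.1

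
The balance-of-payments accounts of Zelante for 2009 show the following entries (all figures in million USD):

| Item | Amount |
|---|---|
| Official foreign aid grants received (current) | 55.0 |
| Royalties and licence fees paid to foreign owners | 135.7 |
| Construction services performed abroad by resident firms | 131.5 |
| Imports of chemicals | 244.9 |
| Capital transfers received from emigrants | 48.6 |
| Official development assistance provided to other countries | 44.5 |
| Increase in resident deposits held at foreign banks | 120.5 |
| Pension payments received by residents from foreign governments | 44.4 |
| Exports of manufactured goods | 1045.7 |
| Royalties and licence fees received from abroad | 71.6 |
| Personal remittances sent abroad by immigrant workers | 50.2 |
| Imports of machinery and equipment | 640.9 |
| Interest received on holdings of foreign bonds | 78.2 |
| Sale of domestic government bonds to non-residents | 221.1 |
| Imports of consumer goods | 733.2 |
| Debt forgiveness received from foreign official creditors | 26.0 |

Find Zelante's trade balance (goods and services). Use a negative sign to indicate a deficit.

Goods: -640.9 - 733.2 + 1045.7 - 244.9 = -573.3
Services: 131.5 - 135.7 + 71.6 = 67.4
Trade balance = -573.3 + 67.4 = -505.9
(Excluded from the trade balance — secondary income: official foreign aid grants received (current) 55.0, official development assistance provided to other countries 44.5, pension payments received by residents from foreign governments 44.4, personal remittances sent abroad by immigrant workers 50.2; capital account: capital transfers received from emigrants 48.6, debt forgiveness received from foreign official creditors 26.0; financial account: increase in resident deposits held at foreign banks 120.5, sale of domestic government bonds to non-residents 221.1; primary income: interest received on holdings of foreign bonds 78.2.)

-505.9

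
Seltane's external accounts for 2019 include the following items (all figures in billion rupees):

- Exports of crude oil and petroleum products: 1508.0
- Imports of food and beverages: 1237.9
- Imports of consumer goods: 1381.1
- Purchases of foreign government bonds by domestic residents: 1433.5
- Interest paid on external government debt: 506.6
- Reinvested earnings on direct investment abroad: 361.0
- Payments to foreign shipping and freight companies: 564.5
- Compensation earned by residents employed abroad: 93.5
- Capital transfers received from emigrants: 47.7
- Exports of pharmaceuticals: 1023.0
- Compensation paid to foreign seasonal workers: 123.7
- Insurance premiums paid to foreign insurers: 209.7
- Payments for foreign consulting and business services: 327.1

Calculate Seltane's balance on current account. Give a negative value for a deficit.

Goods: -1237.9 - 1381.1 + 1508.0 + 1023.0 = -88.0
Services: -564.5 - 209.7 - 327.1 = -1101.3
Primary income: -506.6 + 361.0 + 93.5 - 123.7 = -175.8
Current account = (-88.0) + (-1101.3) + (-175.8) = -1365.1
(Excluded from the current account — financial account: purchases of foreign government bonds by domestic residents 1433.5; capital account: capital transfers received from emigrants 47.7.)

-1365.1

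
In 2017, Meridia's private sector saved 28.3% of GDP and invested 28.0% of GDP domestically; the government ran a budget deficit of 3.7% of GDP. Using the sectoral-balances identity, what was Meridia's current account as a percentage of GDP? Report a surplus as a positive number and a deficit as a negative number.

By the sectoral-balances identity, CA = (S_private - I) + (T - G).
Private balance = 28.3 - 28.0 = 0.3
Government balance (T - G) = -3.7
CA = 0.3 + (-3.7) = -3.4

-3.4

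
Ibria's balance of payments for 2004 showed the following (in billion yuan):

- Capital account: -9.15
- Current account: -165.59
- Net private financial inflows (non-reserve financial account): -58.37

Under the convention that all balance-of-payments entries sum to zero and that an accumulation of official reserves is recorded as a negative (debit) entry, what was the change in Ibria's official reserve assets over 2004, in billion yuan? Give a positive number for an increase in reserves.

Official reserve transactions balance = -((-165.59) + (-9.15) + (-58.37)) = 233.11
An accumulation of reserves is recorded as a debit (negative entry), so the change in the stock of reserves is the negative of that balance.
Change in official reserves = -(233.11) = -233.11

-233.11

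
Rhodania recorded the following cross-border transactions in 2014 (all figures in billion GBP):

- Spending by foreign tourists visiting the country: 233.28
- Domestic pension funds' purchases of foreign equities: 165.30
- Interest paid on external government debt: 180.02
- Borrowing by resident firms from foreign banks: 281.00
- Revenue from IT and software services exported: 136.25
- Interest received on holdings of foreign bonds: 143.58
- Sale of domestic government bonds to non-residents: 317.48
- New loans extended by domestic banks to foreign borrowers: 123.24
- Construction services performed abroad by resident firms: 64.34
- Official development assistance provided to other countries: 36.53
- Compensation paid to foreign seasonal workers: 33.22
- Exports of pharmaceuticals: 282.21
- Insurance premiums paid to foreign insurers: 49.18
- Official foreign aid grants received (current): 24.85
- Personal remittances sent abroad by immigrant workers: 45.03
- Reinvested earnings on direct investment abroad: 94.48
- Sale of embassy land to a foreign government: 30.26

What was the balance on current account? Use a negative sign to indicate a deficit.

Goods: 282.21
Services: 136.25 + 233.28 + 64.34 - 49.18 = 384.69
Primary income: 143.58 + 94.48 - 33.22 - 180.02 = 24.82
Secondary income: -45.03 + 24.85 - 36.53 = -56.71
Current account = 282.21 + 384.69 + 24.82 + (-56.71) = 635.01
(Excluded from the current account — financial account: domestic pension funds' purchases of foreign equities 165.30, borrowing by resident firms from foreign banks 281.00, sale of domestic government bonds to non-residents 317.48, new loans extended by domestic banks to foreign borrowers 123.24; capital account: sale of embassy land to a foreign government 30.26.)

635.01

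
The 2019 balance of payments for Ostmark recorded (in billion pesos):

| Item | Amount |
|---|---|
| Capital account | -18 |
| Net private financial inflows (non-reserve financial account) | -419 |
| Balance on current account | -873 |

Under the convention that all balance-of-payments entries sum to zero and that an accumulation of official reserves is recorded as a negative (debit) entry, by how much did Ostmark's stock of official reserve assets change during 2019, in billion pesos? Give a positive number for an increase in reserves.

Official reserve transactions balance = -((-873) + (-18) + (-419)) = 1310
An accumulation of reserves is recorded as a debit (negative entry), so the change in the stock of reserves is the negative of that balance.
Change in official reserves = -(1310) = -1310

-1310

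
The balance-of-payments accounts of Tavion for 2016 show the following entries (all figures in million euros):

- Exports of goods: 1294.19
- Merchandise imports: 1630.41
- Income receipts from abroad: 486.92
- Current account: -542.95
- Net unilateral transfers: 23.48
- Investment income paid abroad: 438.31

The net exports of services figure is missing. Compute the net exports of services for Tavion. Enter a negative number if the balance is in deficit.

Current account = goods balance + services balance + net primary income + net secondary income
Sum of the known components = -264.13
Net exports of services = CA - (known components) = -542.95 - (-264.13) = -278.82

-278.82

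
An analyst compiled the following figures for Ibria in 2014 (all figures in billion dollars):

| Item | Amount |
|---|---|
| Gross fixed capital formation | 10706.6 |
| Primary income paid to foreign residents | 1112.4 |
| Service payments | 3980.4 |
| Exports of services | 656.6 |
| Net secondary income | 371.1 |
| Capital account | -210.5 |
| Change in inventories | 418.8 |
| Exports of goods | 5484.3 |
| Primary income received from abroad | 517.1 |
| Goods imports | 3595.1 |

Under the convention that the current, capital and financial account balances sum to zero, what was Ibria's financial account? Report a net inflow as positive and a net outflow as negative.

1869.3

Goods balance = 5484.3 - 3595.1 = 1889.2
Services balance = 656.6 - 3980.4 = -3323.8
Trade balance (goods + services) = 1889.2 + (-3323.8) = -1434.6
Net primary income = 517.1 - 1112.4 = -595.3
Net secondary income = 371.1
Current account = -1434.6 + (-595.3) + 371.1 = -1658.8
Financial account = -(-1658.8 + (-210.5)) = 1869.3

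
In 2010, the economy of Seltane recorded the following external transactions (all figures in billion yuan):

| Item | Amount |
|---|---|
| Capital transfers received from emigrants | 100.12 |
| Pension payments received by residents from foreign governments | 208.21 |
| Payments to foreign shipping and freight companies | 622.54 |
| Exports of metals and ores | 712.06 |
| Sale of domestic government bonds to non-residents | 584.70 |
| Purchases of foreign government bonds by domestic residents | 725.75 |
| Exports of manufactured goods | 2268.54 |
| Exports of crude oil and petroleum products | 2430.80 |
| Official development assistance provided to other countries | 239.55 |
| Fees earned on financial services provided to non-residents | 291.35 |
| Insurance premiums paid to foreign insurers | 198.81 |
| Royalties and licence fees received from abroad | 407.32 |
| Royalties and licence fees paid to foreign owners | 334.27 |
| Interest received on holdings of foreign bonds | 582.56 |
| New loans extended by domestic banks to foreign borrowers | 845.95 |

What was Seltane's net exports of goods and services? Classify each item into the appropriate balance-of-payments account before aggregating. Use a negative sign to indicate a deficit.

4954.45

Goods: 2268.54 + 712.06 + 2430.80 = 5411.40
Services: -198.81 + 291.35 - 622.54 + 407.32 - 334.27 = -456.95
Trade balance = 5411.40 + (-456.95) = 4954.45
(Excluded from the trade balance — capital account: capital transfers received from emigrants 100.12; secondary income: pension payments received by residents from foreign governments 208.21, official development assistance provided to other countries 239.55; financial account: sale of domestic government bonds to non-residents 584.70, purchases of foreign government bonds by domestic residents 725.75, new loans extended by domestic banks to foreign borrowers 845.95; primary income: interest received on holdings of foreign bonds 582.56.)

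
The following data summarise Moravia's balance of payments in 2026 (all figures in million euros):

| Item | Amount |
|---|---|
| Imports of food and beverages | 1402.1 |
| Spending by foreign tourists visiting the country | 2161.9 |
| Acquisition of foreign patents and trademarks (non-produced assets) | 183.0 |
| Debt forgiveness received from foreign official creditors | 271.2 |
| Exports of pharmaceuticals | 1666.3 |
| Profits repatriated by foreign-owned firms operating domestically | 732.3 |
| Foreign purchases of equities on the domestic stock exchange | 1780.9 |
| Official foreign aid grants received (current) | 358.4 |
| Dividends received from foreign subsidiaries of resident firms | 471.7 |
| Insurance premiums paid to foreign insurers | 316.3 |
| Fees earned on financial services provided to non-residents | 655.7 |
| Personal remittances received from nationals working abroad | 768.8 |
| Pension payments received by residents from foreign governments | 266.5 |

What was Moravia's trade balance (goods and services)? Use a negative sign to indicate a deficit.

2765.5

Goods: 1666.3 - 1402.1 = 264.2
Services: 655.7 - 316.3 + 2161.9 = 2501.3
Trade balance = 264.2 + 2501.3 = 2765.5
(Excluded from the trade balance — capital account: acquisition of foreign patents and trademarks (non-produced assets) 183.0, debt forgiveness received from foreign official creditors 271.2; primary income: profits repatriated by foreign-owned firms operating domestically 732.3, dividends received from foreign subsidiaries of resident firms 471.7; financial account: foreign purchases of equities on the domestic stock exchange 1780.9; secondary income: official foreign aid grants received (current) 358.4, personal remittances received from nationals working abroad 768.8, pension payments received by residents from foreign governments 266.5.)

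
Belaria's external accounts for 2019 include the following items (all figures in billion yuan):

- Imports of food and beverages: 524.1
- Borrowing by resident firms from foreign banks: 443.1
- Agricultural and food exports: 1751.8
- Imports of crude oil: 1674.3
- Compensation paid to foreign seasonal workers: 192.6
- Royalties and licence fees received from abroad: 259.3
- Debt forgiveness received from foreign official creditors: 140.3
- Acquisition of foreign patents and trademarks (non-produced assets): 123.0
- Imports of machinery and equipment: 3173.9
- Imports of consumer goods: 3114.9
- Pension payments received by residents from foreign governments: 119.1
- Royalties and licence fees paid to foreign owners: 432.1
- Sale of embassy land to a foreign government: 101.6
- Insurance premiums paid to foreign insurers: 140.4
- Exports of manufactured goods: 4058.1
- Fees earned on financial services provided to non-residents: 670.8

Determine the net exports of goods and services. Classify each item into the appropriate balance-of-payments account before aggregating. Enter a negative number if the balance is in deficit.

Goods: -524.1 - 1674.3 - 3173.9 + 4058.1 - 3114.9 + 1751.8 = -2677.3
Services: -140.4 + 670.8 + 259.3 - 432.1 = 357.6
Trade balance = -2677.3 + 357.6 = -2319.7
(Excluded from the trade balance — financial account: borrowing by resident firms from foreign banks 443.1; primary income: compensation paid to foreign seasonal workers 192.6; capital account: debt forgiveness received from foreign official creditors 140.3, acquisition of foreign patents and trademarks (non-produced assets) 123.0, sale of embassy land to a foreign government 101.6; secondary income: pension payments received by residents from foreign governments 119.1.)

-2319.7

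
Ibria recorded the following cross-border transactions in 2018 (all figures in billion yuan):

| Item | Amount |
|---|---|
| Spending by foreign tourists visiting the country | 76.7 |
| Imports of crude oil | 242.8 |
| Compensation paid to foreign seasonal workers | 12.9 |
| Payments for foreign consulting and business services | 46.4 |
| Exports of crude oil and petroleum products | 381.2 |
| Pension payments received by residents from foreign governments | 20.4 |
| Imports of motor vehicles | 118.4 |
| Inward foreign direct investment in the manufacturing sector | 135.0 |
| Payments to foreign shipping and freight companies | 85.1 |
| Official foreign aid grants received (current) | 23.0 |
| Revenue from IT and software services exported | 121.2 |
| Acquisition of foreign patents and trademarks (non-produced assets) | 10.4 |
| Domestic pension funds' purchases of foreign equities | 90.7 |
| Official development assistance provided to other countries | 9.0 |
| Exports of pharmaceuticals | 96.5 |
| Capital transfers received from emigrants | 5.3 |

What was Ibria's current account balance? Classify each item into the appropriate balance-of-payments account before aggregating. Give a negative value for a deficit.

204.4

Goods: 96.5 - 242.8 + 381.2 - 118.4 = 116.5
Services: 121.2 - 85.1 + 76.7 - 46.4 = 66.4
Primary income: -12.9
Secondary income: 20.4 + 23.0 - 9.0 = 34.4
Current account = 116.5 + 66.4 + (-12.9) + 34.4 = 204.4
(Excluded from the current account — financial account: inward foreign direct investment in the manufacturing sector 135.0, domestic pension funds' purchases of foreign equities 90.7; capital account: acquisition of foreign patents and trademarks (non-produced assets) 10.4, capital transfers received from emigrants 5.3.)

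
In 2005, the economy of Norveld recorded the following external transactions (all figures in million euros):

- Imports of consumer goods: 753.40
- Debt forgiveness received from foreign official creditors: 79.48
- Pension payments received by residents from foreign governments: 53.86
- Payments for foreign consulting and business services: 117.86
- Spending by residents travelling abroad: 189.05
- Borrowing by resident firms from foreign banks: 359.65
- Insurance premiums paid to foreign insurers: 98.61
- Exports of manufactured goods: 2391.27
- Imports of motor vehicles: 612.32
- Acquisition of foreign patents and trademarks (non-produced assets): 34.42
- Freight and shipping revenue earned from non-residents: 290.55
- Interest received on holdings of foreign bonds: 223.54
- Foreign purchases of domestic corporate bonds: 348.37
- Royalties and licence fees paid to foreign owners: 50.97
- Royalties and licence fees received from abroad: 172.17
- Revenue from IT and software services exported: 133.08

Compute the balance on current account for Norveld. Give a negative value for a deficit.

1442.26

Goods: -612.32 + 2391.27 - 753.40 = 1025.55
Services: 290.55 + 172.17 - 117.86 - 189.05 - 50.97 - 98.61 + 133.08 = 139.31
Primary income: 223.54
Secondary income: 53.86
Current account = 1025.55 + 139.31 + 223.54 + 53.86 = 1442.26
(Excluded from the current account — capital account: debt forgiveness received from foreign official creditors 79.48, acquisition of foreign patents and trademarks (non-produced assets) 34.42; financial account: borrowing by resident firms from foreign banks 359.65, foreign purchases of domestic corporate bonds 348.37.)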